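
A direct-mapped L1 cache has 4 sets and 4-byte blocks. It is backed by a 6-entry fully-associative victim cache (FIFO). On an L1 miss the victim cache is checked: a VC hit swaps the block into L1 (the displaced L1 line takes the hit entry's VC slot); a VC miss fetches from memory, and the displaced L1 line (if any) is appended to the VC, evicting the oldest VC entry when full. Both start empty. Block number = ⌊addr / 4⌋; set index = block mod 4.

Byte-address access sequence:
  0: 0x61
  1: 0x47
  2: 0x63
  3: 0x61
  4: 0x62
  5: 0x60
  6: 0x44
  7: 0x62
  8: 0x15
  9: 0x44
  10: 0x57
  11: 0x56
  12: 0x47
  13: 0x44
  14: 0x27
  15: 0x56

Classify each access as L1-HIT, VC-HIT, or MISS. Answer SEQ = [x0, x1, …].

SEQ = [MISS, MISS, L1-HIT, L1-HIT, L1-HIT, L1-HIT, L1-HIT, L1-HIT, MISS, VC-HIT, MISS, L1-HIT, VC-HIT, L1-HIT, MISS, VC-HIT]

#0 0x61→b24/s0 MISS; vc=[]
#1 0x47→b17/s1 MISS; vc=[]
#2 0x63→b24/s0 L1-HIT; vc=[]
#3 0x61→b24/s0 L1-HIT; vc=[]
#4 0x62→b24/s0 L1-HIT; vc=[]
#5 0x60→b24/s0 L1-HIT; vc=[]
#6 0x44→b17/s1 L1-HIT; vc=[]
#7 0x62→b24/s0 L1-HIT; vc=[]
#8 0x15→b5/s1 MISS; vc=[17]
#9 0x44→b17/s1 VC-HIT; vc=[5]
#10 0x57→b21/s1 MISS; vc=[5,17]
#11 0x56→b21/s1 L1-HIT; vc=[5,17]
#12 0x47→b17/s1 VC-HIT; vc=[5,21]
#13 0x44→b17/s1 L1-HIT; vc=[5,21]
#14 0x27→b9/s1 MISS; vc=[5,21,17]
#15 0x56→b21/s1 VC-HIT; vc=[5,9,17]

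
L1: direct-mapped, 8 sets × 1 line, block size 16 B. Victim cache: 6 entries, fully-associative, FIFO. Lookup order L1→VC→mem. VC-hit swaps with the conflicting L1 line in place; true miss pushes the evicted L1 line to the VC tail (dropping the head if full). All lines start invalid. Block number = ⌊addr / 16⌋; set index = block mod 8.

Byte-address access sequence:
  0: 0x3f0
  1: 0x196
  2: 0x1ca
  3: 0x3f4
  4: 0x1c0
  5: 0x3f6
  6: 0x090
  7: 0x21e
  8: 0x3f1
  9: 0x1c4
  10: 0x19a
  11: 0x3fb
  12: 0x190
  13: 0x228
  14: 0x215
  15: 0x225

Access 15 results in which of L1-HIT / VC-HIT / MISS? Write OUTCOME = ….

#0 0x3f0→b63/s7 MISS; vc=[]
#1 0x196→b25/s1 MISS; vc=[]
#2 0x1ca→b28/s4 MISS; vc=[]
#3 0x3f4→b63/s7 L1-HIT; vc=[]
#4 0x1c0→b28/s4 L1-HIT; vc=[]
#5 0x3f6→b63/s7 L1-HIT; vc=[]
#6 0x90→b9/s1 MISS; vc=[25]
#7 0x21e→b33/s1 MISS; vc=[25,9]
#8 0x3f1→b63/s7 L1-HIT; vc=[25,9]
#9 0x1c4→b28/s4 L1-HIT; vc=[25,9]
#10 0x19a→b25/s1 VC-HIT; vc=[33,9]
#11 0x3fb→b63/s7 L1-HIT; vc=[33,9]
#12 0x190→b25/s1 L1-HIT; vc=[33,9]
#13 0x228→b34/s2 MISS; vc=[33,9]
#14 0x215→b33/s1 VC-HIT; vc=[25,9]
#15 0x225→b34/s2 L1-HIT; vc=[25,9]

OUTCOME = L1-HIT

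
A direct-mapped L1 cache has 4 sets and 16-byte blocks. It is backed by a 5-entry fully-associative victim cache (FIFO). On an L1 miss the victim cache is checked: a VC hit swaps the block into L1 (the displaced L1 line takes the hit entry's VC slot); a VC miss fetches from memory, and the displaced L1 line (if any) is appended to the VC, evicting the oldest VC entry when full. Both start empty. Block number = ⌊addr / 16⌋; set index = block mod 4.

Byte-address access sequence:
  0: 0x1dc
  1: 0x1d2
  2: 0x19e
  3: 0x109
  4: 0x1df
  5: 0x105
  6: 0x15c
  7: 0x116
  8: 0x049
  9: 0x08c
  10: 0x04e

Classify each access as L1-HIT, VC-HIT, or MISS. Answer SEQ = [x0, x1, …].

SEQ = [MISS, L1-HIT, MISS, MISS, VC-HIT, L1-HIT, MISS, MISS, MISS, MISS, VC-HIT]

  [0] addr=0x1dc blk=29 s=1: MISS | VC []
  [1] addr=0x1d2 blk=29 s=1: L1-HIT | VC []
  [2] addr=0x19e blk=25 s=1: MISS | VC [29]
  [3] addr=0x109 blk=16 s=0: MISS | VC [29]
  [4] addr=0x1df blk=29 s=1: VC-HIT | VC [25]
  [5] addr=0x105 blk=16 s=0: L1-HIT | VC [25]
  [6] addr=0x15c blk=21 s=1: MISS | VC [25, 29]
  [7] addr=0x116 blk=17 s=1: MISS | VC [25, 29, 21]
  [8] addr=0x49 blk=4 s=0: MISS | VC [25, 29, 21, 16]
  [9] addr=0x8c blk=8 s=0: MISS | VC [25, 29, 21, 16, 4]
  [10] addr=0x4e blk=4 s=0: VC-HIT | VC [25, 29, 21, 16, 8]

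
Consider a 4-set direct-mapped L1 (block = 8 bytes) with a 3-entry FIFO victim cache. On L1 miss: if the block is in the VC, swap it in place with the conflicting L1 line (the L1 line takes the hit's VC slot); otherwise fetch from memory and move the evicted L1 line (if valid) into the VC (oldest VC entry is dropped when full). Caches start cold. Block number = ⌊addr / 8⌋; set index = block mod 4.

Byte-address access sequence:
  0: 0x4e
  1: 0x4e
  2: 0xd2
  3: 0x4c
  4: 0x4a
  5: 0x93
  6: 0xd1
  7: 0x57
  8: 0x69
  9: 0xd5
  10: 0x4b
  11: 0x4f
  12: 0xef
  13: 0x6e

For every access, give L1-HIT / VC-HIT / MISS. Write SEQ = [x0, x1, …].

SEQ = [MISS, L1-HIT, MISS, L1-HIT, L1-HIT, MISS, VC-HIT, MISS, MISS, VC-HIT, VC-HIT, L1-HIT, MISS, VC-HIT]

  [0] addr=0x4e blk=9 s=1: MISS | VC []
  [1] addr=0x4e blk=9 s=1: L1-HIT | VC []
  [2] addr=0xd2 blk=26 s=2: MISS | VC []
  [3] addr=0x4c blk=9 s=1: L1-HIT | VC []
  [4] addr=0x4a blk=9 s=1: L1-HIT | VC []
  [5] addr=0x93 blk=18 s=2: MISS | VC [26]
  [6] addr=0xd1 blk=26 s=2: VC-HIT | VC [18]
  [7] addr=0x57 blk=10 s=2: MISS | VC [18, 26]
  [8] addr=0x69 blk=13 s=1: MISS | VC [18, 26, 9]
  [9] addr=0xd5 blk=26 s=2: VC-HIT | VC [18, 10, 9]
  [10] addr=0x4b blk=9 s=1: VC-HIT | VC [18, 10, 13]
  [11] addr=0x4f blk=9 s=1: L1-HIT | VC [18, 10, 13]
  [12] addr=0xef blk=29 s=1: MISS | VC [10, 13, 9]
  [13] addr=0x6e blk=13 s=1: VC-HIT | VC [10, 29, 9]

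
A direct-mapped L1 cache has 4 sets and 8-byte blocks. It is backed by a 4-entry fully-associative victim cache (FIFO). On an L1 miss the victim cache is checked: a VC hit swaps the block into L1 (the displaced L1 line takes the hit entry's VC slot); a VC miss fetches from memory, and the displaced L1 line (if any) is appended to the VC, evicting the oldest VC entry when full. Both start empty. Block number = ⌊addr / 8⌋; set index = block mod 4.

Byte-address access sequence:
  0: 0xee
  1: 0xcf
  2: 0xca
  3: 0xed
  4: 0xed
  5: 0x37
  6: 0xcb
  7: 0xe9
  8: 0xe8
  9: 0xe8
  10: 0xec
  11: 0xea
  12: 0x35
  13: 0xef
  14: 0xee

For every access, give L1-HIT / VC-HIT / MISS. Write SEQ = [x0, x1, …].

SEQ = [MISS, MISS, L1-HIT, VC-HIT, L1-HIT, MISS, VC-HIT, VC-HIT, L1-HIT, L1-HIT, L1-HIT, L1-HIT, L1-HIT, L1-HIT, L1-HIT]

#0 0xee→b29/s1 MISS; vc=[]
#1 0xcf→b25/s1 MISS; vc=[29]
#2 0xca→b25/s1 L1-HIT; vc=[29]
#3 0xed→b29/s1 VC-HIT; vc=[25]
#4 0xed→b29/s1 L1-HIT; vc=[25]
#5 0x37→b6/s2 MISS; vc=[25]
#6 0xcb→b25/s1 VC-HIT; vc=[29]
#7 0xe9→b29/s1 VC-HIT; vc=[25]
#8 0xe8→b29/s1 L1-HIT; vc=[25]
#9 0xe8→b29/s1 L1-HIT; vc=[25]
#10 0xec→b29/s1 L1-HIT; vc=[25]
#11 0xea→b29/s1 L1-HIT; vc=[25]
#12 0x35→b6/s2 L1-HIT; vc=[25]
#13 0xef→b29/s1 L1-HIT; vc=[25]
#14 0xee→b29/s1 L1-HIT; vc=[25]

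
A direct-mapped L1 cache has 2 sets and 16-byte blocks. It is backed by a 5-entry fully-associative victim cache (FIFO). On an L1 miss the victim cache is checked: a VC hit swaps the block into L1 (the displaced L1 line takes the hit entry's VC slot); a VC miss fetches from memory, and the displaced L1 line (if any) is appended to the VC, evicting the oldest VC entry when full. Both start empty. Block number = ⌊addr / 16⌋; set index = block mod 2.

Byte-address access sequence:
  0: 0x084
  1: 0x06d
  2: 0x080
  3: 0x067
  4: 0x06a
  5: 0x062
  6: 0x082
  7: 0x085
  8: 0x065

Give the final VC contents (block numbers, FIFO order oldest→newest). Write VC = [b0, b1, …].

0: 0x84 (blk 8, set 0) → MISS  vc=[]
1: 0x6d (blk 6, set 0) → MISS  vc=[8]
2: 0x80 (blk 8, set 0) → VC-HIT  vc=[6]
3: 0x67 (blk 6, set 0) → VC-HIT  vc=[8]
4: 0x6a (blk 6, set 0) → L1-HIT  vc=[8]
5: 0x62 (blk 6, set 0) → L1-HIT  vc=[8]
6: 0x82 (blk 8, set 0) → VC-HIT  vc=[6]
7: 0x85 (blk 8, set 0) → L1-HIT  vc=[6]
8: 0x65 (blk 6, set 0) → VC-HIT  vc=[8]

VC = [8]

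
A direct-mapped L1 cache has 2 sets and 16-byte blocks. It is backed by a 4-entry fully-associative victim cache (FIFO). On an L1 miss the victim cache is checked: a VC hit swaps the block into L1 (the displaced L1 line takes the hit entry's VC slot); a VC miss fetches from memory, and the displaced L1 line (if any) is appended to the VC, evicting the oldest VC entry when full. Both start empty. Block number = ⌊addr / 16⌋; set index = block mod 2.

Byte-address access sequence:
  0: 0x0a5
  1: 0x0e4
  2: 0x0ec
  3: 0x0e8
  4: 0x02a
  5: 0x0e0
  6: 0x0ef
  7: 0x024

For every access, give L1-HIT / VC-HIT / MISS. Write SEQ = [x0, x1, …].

SEQ = [MISS, MISS, L1-HIT, L1-HIT, MISS, VC-HIT, L1-HIT, VC-HIT]

#0 0xa5→b10/s0 MISS; vc=[]
#1 0xe4→b14/s0 MISS; vc=[10]
#2 0xec→b14/s0 L1-HIT; vc=[10]
#3 0xe8→b14/s0 L1-HIT; vc=[10]
#4 0x2a→b2/s0 MISS; vc=[10,14]
#5 0xe0→b14/s0 VC-HIT; vc=[10,2]
#6 0xef→b14/s0 L1-HIT; vc=[10,2]
#7 0x24→b2/s0 VC-HIT; vc=[10,14]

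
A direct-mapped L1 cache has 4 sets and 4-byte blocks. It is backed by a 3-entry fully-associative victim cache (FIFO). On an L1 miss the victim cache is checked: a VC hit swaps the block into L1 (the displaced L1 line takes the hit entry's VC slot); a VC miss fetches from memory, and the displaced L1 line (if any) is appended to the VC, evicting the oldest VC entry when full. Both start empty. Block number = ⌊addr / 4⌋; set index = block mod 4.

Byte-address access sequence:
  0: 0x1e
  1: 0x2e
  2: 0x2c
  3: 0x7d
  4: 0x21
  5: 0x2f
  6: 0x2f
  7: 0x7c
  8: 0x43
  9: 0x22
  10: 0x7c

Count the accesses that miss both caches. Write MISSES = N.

0: 0x1e (blk 7, set 3) → MISS  vc=[]
1: 0x2e (blk 11, set 3) → MISS  vc=[7]
2: 0x2c (blk 11, set 3) → L1-HIT  vc=[7]
3: 0x7d (blk 31, set 3) → MISS  vc=[7, 11]
4: 0x21 (blk 8, set 0) → MISS  vc=[7, 11]
5: 0x2f (blk 11, set 3) → VC-HIT  vc=[7, 31]
6: 0x2f (blk 11, set 3) → L1-HIT  vc=[7, 31]
7: 0x7c (blk 31, set 3) → VC-HIT  vc=[7, 11]
8: 0x43 (blk 16, set 0) → MISS  vc=[7, 11, 8]
9: 0x22 (blk 8, set 0) → VC-HIT  vc=[7, 11, 16]
10: 0x7c (blk 31, set 3) → L1-HIT  vc=[7, 11, 16]

MISSES = 5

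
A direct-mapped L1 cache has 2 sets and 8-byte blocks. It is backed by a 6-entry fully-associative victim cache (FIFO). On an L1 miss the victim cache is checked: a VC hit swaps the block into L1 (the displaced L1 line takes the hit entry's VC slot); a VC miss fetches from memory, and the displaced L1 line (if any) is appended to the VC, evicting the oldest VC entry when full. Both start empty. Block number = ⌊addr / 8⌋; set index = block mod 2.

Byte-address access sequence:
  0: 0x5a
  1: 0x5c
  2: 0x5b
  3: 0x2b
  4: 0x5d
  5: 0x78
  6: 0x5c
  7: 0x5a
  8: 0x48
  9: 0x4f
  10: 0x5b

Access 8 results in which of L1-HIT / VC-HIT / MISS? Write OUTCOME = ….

  [0] addr=0x5a blk=11 s=1: MISS | VC []
  [1] addr=0x5c blk=11 s=1: L1-HIT | VC []
  [2] addr=0x5b blk=11 s=1: L1-HIT | VC []
  [3] addr=0x2b blk=5 s=1: MISS | VC [11]
  [4] addr=0x5d blk=11 s=1: VC-HIT | VC [5]
  [5] addr=0x78 blk=15 s=1: MISS | VC [5, 11]
  [6] addr=0x5c blk=11 s=1: VC-HIT | VC [5, 15]
  [7] addr=0x5a blk=11 s=1: L1-HIT | VC [5, 15]
  [8] addr=0x48 blk=9 s=1: MISS | VC [5, 15, 11]
  [9] addr=0x4f blk=9 s=1: L1-HIT | VC [5, 15, 11]
  [10] addr=0x5b blk=11 s=1: VC-HIT | VC [5, 15, 9]

OUTCOME = MISS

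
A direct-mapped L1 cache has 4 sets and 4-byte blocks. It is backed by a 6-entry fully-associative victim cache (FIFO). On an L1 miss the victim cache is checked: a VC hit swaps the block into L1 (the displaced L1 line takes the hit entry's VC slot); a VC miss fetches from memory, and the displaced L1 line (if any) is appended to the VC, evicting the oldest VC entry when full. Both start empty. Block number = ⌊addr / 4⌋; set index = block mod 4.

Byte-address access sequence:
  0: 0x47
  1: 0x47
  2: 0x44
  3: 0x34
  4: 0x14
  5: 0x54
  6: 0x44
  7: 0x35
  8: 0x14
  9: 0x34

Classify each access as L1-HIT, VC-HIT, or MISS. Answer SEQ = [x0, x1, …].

#0 0x47→b17/s1 MISS; vc=[]
#1 0x47→b17/s1 L1-HIT; vc=[]
#2 0x44→b17/s1 L1-HIT; vc=[]
#3 0x34→b13/s1 MISS; vc=[17]
#4 0x14→b5/s1 MISS; vc=[17,13]
#5 0x54→b21/s1 MISS; vc=[17,13,5]
#6 0x44→b17/s1 VC-HIT; vc=[21,13,5]
#7 0x35→b13/s1 VC-HIT; vc=[21,17,5]
#8 0x14→b5/s1 VC-HIT; vc=[21,17,13]
#9 0x34→b13/s1 VC-HIT; vc=[21,17,5]

SEQ = [MISS, L1-HIT, L1-HIT, MISS, MISS, MISS, VC-HIT, VC-HIT, VC-HIT, VC-HIT]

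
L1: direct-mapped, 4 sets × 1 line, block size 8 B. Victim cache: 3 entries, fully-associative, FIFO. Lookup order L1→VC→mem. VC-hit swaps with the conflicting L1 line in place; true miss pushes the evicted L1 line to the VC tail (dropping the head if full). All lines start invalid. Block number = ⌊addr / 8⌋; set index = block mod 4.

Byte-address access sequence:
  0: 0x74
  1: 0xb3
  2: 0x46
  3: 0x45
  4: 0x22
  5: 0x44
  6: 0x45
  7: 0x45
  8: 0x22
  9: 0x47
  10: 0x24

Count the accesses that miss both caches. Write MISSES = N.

#0 0x74→b14/s2 MISS; vc=[]
#1 0xb3→b22/s2 MISS; vc=[14]
#2 0x46→b8/s0 MISS; vc=[14]
#3 0x45→b8/s0 L1-HIT; vc=[14]
#4 0x22→b4/s0 MISS; vc=[14,8]
#5 0x44→b8/s0 VC-HIT; vc=[14,4]
#6 0x45→b8/s0 L1-HIT; vc=[14,4]
#7 0x45→b8/s0 L1-HIT; vc=[14,4]
#8 0x22→b4/s0 VC-HIT; vc=[14,8]
#9 0x47→b8/s0 VC-HIT; vc=[14,4]
#10 0x24→b4/s0 VC-HIT; vc=[14,8]

MISSES = 4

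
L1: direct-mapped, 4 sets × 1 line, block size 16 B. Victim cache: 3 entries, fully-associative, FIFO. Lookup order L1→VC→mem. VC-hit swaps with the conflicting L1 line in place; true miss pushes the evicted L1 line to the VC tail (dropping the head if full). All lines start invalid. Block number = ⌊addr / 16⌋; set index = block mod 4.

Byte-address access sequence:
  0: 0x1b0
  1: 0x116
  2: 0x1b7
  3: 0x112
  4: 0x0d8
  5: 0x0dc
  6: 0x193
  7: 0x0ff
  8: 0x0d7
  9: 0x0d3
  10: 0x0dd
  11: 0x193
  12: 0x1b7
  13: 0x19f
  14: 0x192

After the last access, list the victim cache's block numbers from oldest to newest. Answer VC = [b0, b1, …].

VC = [17, 13, 15]

#0 0x1b0→b27/s3 MISS; vc=[]
#1 0x116→b17/s1 MISS; vc=[]
#2 0x1b7→b27/s3 L1-HIT; vc=[]
#3 0x112→b17/s1 L1-HIT; vc=[]
#4 0xd8→b13/s1 MISS; vc=[17]
#5 0xdc→b13/s1 L1-HIT; vc=[17]
#6 0x193→b25/s1 MISS; vc=[17,13]
#7 0xff→b15/s3 MISS; vc=[17,13,27]
#8 0xd7→b13/s1 VC-HIT; vc=[17,25,27]
#9 0xd3→b13/s1 L1-HIT; vc=[17,25,27]
#10 0xdd→b13/s1 L1-HIT; vc=[17,25,27]
#11 0x193→b25/s1 VC-HIT; vc=[17,13,27]
#12 0x1b7→b27/s3 VC-HIT; vc=[17,13,15]
#13 0x19f→b25/s1 L1-HIT; vc=[17,13,15]
#14 0x192→b25/s1 L1-HIT; vc=[17,13,15]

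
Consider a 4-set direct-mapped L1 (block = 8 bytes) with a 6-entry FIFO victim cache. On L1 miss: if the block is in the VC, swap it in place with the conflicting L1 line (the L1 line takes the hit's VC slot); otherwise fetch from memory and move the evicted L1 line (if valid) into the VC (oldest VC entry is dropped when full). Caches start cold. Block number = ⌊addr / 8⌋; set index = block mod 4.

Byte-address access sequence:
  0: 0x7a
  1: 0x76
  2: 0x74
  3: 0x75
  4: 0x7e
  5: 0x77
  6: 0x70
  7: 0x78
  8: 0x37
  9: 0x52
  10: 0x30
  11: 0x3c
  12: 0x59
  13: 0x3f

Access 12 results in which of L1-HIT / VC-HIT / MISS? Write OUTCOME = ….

OUTCOME = MISS

0: 0x7a (blk 15, set 3) → MISS  vc=[]
1: 0x76 (blk 14, set 2) → MISS  vc=[]
2: 0x74 (blk 14, set 2) → L1-HIT  vc=[]
3: 0x75 (blk 14, set 2) → L1-HIT  vc=[]
4: 0x7e (blk 15, set 3) → L1-HIT  vc=[]
5: 0x77 (blk 14, set 2) → L1-HIT  vc=[]
6: 0x70 (blk 14, set 2) → L1-HIT  vc=[]
7: 0x78 (blk 15, set 3) → L1-HIT  vc=[]
8: 0x37 (blk 6, set 2) → MISS  vc=[14]
9: 0x52 (blk 10, set 2) → MISS  vc=[14, 6]
10: 0x30 (blk 6, set 2) → VC-HIT  vc=[14, 10]
11: 0x3c (blk 7, set 3) → MISS  vc=[14, 10, 15]
12: 0x59 (blk 11, set 3) → MISS  vc=[14, 10, 15, 7]
13: 0x3f (blk 7, set 3) → VC-HIT  vc=[14, 10, 15, 11]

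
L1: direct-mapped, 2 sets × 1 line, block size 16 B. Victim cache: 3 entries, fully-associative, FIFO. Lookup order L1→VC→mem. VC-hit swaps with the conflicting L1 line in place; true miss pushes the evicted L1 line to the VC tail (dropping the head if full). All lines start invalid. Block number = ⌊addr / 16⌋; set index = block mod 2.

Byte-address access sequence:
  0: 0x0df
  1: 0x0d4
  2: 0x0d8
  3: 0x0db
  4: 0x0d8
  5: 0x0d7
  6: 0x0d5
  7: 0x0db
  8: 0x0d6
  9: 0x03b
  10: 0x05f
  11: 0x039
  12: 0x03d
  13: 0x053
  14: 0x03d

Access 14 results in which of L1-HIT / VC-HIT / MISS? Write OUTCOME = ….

  [0] addr=0xdf blk=13 s=1: MISS | VC []
  [1] addr=0xd4 blk=13 s=1: L1-HIT | VC []
  [2] addr=0xd8 blk=13 s=1: L1-HIT | VC []
  [3] addr=0xdb blk=13 s=1: L1-HIT | VC []
  [4] addr=0xd8 blk=13 s=1: L1-HIT | VC []
  [5] addr=0xd7 blk=13 s=1: L1-HIT | VC []
  [6] addr=0xd5 blk=13 s=1: L1-HIT | VC []
  [7] addr=0xdb blk=13 s=1: L1-HIT | VC []
  [8] addr=0xd6 blk=13 s=1: L1-HIT | VC []
  [9] addr=0x3b blk=3 s=1: MISS | VC [13]
  [10] addr=0x5f blk=5 s=1: MISS | VC [13, 3]
  [11] addr=0x39 blk=3 s=1: VC-HIT | VC [13, 5]
  [12] addr=0x3d blk=3 s=1: L1-HIT | VC [13, 5]
  [13] addr=0x53 blk=5 s=1: VC-HIT | VC [13, 3]
  [14] addr=0x3d blk=3 s=1: VC-HIT | VC [13, 5]

OUTCOME = VC-HIT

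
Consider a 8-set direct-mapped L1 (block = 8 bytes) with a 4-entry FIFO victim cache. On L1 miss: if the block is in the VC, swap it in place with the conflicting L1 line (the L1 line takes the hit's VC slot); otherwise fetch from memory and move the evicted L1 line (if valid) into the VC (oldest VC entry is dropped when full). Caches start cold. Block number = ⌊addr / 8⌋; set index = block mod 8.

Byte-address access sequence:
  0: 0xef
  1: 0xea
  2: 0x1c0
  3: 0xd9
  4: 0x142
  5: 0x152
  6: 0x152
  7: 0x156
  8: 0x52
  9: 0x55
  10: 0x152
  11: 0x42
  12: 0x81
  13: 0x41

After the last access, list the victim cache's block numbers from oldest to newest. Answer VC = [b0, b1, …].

#0 0xef→b29/s5 MISS; vc=[]
#1 0xea→b29/s5 L1-HIT; vc=[]
#2 0x1c0→b56/s0 MISS; vc=[]
#3 0xd9→b27/s3 MISS; vc=[]
#4 0x142→b40/s0 MISS; vc=[56]
#5 0x152→b42/s2 MISS; vc=[56]
#6 0x152→b42/s2 L1-HIT; vc=[56]
#7 0x156→b42/s2 L1-HIT; vc=[56]
#8 0x52→b10/s2 MISS; vc=[56,42]
#9 0x55→b10/s2 L1-HIT; vc=[56,42]
#10 0x152→b42/s2 VC-HIT; vc=[56,10]
#11 0x42→b8/s0 MISS; vc=[56,10,40]
#12 0x81→b16/s0 MISS; vc=[56,10,40,8]
#13 0x41→b8/s0 VC-HIT; vc=[56,10,40,16]

VC = [56, 10, 40, 16]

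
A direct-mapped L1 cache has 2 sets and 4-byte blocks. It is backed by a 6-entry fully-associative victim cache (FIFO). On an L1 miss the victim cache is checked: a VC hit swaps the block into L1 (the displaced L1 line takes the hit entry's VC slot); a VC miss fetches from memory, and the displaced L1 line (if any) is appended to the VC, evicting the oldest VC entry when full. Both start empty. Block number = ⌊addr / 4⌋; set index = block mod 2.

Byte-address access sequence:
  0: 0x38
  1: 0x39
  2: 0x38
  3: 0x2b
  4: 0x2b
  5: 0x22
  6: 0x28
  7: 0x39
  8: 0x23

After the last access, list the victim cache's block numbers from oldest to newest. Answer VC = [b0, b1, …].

VC = [10, 14]

#0 0x38→b14/s0 MISS; vc=[]
#1 0x39→b14/s0 L1-HIT; vc=[]
#2 0x38→b14/s0 L1-HIT; vc=[]
#3 0x2b→b10/s0 MISS; vc=[14]
#4 0x2b→b10/s0 L1-HIT; vc=[14]
#5 0x22→b8/s0 MISS; vc=[14,10]
#6 0x28→b10/s0 VC-HIT; vc=[14,8]
#7 0x39→b14/s0 VC-HIT; vc=[10,8]
#8 0x23→b8/s0 VC-HIT; vc=[10,14]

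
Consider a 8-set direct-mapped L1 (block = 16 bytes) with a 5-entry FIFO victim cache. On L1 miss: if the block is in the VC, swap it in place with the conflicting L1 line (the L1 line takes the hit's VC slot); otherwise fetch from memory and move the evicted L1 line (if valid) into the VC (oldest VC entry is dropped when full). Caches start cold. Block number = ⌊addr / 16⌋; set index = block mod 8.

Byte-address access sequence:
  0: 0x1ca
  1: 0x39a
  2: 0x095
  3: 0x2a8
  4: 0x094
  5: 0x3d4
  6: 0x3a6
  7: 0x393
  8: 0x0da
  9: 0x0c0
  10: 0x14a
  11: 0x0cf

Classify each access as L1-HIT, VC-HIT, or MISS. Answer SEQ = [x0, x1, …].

#0 0x1ca→b28/s4 MISS; vc=[]
#1 0x39a→b57/s1 MISS; vc=[]
#2 0x95→b9/s1 MISS; vc=[57]
#3 0x2a8→b42/s2 MISS; vc=[57]
#4 0x94→b9/s1 L1-HIT; vc=[57]
#5 0x3d4→b61/s5 MISS; vc=[57]
#6 0x3a6→b58/s2 MISS; vc=[57,42]
#7 0x393→b57/s1 VC-HIT; vc=[9,42]
#8 0xda→b13/s5 MISS; vc=[9,42,61]
#9 0xc0→b12/s4 MISS; vc=[9,42,61,28]
#10 0x14a→b20/s4 MISS; vc=[9,42,61,28,12]
#11 0xcf→b12/s4 VC-HIT; vc=[9,42,61,28,20]

SEQ = [MISS, MISS, MISS, MISS, L1-HIT, MISS, MISS, VC-HIT, MISS, MISS, MISS, VC-HIT]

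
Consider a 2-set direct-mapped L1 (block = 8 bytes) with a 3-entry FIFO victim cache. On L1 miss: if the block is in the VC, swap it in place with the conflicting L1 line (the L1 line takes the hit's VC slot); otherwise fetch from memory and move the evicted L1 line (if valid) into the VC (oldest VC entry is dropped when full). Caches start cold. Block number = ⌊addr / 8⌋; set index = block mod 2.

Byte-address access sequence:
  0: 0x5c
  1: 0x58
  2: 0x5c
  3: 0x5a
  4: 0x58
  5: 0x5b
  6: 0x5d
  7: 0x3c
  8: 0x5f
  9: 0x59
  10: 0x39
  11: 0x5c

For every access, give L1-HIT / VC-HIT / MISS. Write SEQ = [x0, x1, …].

SEQ = [MISS, L1-HIT, L1-HIT, L1-HIT, L1-HIT, L1-HIT, L1-HIT, MISS, VC-HIT, L1-HIT, VC-HIT, VC-HIT]

  [0] addr=0x5c blk=11 s=1: MISS | VC []
  [1] addr=0x58 blk=11 s=1: L1-HIT | VC []
  [2] addr=0x5c blk=11 s=1: L1-HIT | VC []
  [3] addr=0x5a blk=11 s=1: L1-HIT | VC []
  [4] addr=0x58 blk=11 s=1: L1-HIT | VC []
  [5] addr=0x5b blk=11 s=1: L1-HIT | VC []
  [6] addr=0x5d blk=11 s=1: L1-HIT | VC []
  [7] addr=0x3c blk=7 s=1: MISS | VC [11]
  [8] addr=0x5f blk=11 s=1: VC-HIT | VC [7]
  [9] addr=0x59 blk=11 s=1: L1-HIT | VC [7]
  [10] addr=0x39 blk=7 s=1: VC-HIT | VC [11]
  [11] addr=0x5c blk=11 s=1: VC-HIT | VC [7]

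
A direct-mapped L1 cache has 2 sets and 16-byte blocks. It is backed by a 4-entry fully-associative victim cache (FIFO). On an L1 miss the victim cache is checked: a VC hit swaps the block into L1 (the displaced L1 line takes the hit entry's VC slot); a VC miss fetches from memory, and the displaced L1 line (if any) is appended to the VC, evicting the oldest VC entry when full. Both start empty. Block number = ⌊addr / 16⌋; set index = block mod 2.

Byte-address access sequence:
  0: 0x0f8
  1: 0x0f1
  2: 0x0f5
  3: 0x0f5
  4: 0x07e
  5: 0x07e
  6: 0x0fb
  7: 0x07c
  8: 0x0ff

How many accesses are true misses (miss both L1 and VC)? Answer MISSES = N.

MISSES = 2

#0 0xf8→b15/s1 MISS; vc=[]
#1 0xf1→b15/s1 L1-HIT; vc=[]
#2 0xf5→b15/s1 L1-HIT; vc=[]
#3 0xf5→b15/s1 L1-HIT; vc=[]
#4 0x7e→b7/s1 MISS; vc=[15]
#5 0x7e→b7/s1 L1-HIT; vc=[15]
#6 0xfb→b15/s1 VC-HIT; vc=[7]
#7 0x7c→b7/s1 VC-HIT; vc=[15]
#8 0xff→b15/s1 VC-HIT; vc=[7]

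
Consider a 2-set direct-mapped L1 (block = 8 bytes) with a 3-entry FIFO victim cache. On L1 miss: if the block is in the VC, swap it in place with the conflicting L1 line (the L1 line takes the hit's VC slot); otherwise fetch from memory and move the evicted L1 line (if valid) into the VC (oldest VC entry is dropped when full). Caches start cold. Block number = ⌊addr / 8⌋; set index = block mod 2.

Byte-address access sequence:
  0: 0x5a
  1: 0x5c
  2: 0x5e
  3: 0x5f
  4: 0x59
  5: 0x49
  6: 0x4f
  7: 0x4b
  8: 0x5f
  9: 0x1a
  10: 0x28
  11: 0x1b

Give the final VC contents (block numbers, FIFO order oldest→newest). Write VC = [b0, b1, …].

VC = [9, 11, 5]

  [0] addr=0x5a blk=11 s=1: MISS | VC []
  [1] addr=0x5c blk=11 s=1: L1-HIT | VC []
  [2] addr=0x5e blk=11 s=1: L1-HIT | VC []
  [3] addr=0x5f blk=11 s=1: L1-HIT | VC []
  [4] addr=0x59 blk=11 s=1: L1-HIT | VC []
  [5] addr=0x49 blk=9 s=1: MISS | VC [11]
  [6] addr=0x4f blk=9 s=1: L1-HIT | VC [11]
  [7] addr=0x4b blk=9 s=1: L1-HIT | VC [11]
  [8] addr=0x5f blk=11 s=1: VC-HIT | VC [9]
  [9] addr=0x1a blk=3 s=1: MISS | VC [9, 11]
  [10] addr=0x28 blk=5 s=1: MISS | VC [9, 11, 3]
  [11] addr=0x1b blk=3 s=1: VC-HIT | VC [9, 11, 5]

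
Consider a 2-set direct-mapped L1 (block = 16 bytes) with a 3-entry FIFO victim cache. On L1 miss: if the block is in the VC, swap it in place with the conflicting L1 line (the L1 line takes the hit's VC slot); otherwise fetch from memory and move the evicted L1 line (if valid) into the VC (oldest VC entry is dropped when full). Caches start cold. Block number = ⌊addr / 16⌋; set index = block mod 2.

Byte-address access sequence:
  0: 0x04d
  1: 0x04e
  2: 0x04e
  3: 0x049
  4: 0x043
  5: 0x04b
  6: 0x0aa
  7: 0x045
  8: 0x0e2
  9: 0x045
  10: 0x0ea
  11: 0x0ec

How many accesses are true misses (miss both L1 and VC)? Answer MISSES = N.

MISSES = 3

#0 0x4d→b4/s0 MISS; vc=[]
#1 0x4e→b4/s0 L1-HIT; vc=[]
#2 0x4e→b4/s0 L1-HIT; vc=[]
#3 0x49→b4/s0 L1-HIT; vc=[]
#4 0x43→b4/s0 L1-HIT; vc=[]
#5 0x4b→b4/s0 L1-HIT; vc=[]
#6 0xaa→b10/s0 MISS; vc=[4]
#7 0x45→b4/s0 VC-HIT; vc=[10]
#8 0xe2→b14/s0 MISS; vc=[10,4]
#9 0x45→b4/s0 VC-HIT; vc=[10,14]
#10 0xea→b14/s0 VC-HIT; vc=[10,4]
#11 0xec→b14/s0 L1-HIT; vc=[10,4]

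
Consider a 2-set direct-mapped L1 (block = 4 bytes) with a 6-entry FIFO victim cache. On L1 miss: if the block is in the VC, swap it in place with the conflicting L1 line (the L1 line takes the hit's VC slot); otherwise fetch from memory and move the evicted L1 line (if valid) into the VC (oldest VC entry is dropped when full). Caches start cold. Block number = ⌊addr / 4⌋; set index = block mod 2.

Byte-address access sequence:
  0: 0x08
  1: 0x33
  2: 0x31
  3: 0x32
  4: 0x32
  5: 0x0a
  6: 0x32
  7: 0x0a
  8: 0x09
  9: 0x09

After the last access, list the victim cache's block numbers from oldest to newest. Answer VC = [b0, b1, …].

  [0] addr=0x8 blk=2 s=0: MISS | VC []
  [1] addr=0x33 blk=12 s=0: MISS | VC [2]
  [2] addr=0x31 blk=12 s=0: L1-HIT | VC [2]
  [3] addr=0x32 blk=12 s=0: L1-HIT | VC [2]
  [4] addr=0x32 blk=12 s=0: L1-HIT | VC [2]
  [5] addr=0xa blk=2 s=0: VC-HIT | VC [12]
  [6] addr=0x32 blk=12 s=0: VC-HIT | VC [2]
  [7] addr=0xa blk=2 s=0: VC-HIT | VC [12]
  [8] addr=0x9 blk=2 s=0: L1-HIT | VC [12]
  [9] addr=0x9 blk=2 s=0: L1-HIT | VC [12]

VC = [12]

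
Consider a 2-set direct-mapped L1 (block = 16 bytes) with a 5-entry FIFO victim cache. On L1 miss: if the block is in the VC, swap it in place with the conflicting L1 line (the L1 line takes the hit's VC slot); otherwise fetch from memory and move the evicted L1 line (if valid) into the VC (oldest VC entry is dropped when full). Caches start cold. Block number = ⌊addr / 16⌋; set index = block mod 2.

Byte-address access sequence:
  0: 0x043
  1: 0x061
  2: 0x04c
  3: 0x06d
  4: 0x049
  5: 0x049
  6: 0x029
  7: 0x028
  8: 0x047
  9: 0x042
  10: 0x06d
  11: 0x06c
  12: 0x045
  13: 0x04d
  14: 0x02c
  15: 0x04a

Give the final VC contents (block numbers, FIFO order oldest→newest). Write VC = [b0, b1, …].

0: 0x43 (blk 4, set 0) → MISS  vc=[]
1: 0x61 (blk 6, set 0) → MISS  vc=[4]
2: 0x4c (blk 4, set 0) → VC-HIT  vc=[6]
3: 0x6d (blk 6, set 0) → VC-HIT  vc=[4]
4: 0x49 (blk 4, set 0) → VC-HIT  vc=[6]
5: 0x49 (blk 4, set 0) → L1-HIT  vc=[6]
6: 0x29 (blk 2, set 0) → MISS  vc=[6, 4]
7: 0x28 (blk 2, set 0) → L1-HIT  vc=[6, 4]
8: 0x47 (blk 4, set 0) → VC-HIT  vc=[6, 2]
9: 0x42 (blk 4, set 0) → L1-HIT  vc=[6, 2]
10: 0x6d (blk 6, set 0) → VC-HIT  vc=[4, 2]
11: 0x6c (blk 6, set 0) → L1-HIT  vc=[4, 2]
12: 0x45 (blk 4, set 0) → VC-HIT  vc=[6, 2]
13: 0x4d (blk 4, set 0) → L1-HIT  vc=[6, 2]
14: 0x2c (blk 2, set 0) → VC-HIT  vc=[6, 4]
15: 0x4a (blk 4, set 0) → VC-HIT  vc=[6, 2]

VC = [6, 2]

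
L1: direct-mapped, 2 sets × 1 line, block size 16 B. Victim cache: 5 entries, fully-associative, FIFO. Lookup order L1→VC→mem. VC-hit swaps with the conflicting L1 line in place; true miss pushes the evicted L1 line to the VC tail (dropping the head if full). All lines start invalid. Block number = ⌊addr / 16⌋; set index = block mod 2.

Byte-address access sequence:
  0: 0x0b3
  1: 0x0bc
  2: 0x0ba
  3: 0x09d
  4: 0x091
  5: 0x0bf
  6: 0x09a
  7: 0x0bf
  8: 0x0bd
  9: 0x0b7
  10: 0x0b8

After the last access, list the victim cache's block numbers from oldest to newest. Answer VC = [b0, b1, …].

0: 0xb3 (blk 11, set 1) → MISS  vc=[]
1: 0xbc (blk 11, set 1) → L1-HIT  vc=[]
2: 0xba (blk 11, set 1) → L1-HIT  vc=[]
3: 0x9d (blk 9, set 1) → MISS  vc=[11]
4: 0x91 (blk 9, set 1) → L1-HIT  vc=[11]
5: 0xbf (blk 11, set 1) → VC-HIT  vc=[9]
6: 0x9a (blk 9, set 1) → VC-HIT  vc=[11]
7: 0xbf (blk 11, set 1) → VC-HIT  vc=[9]
8: 0xbd (blk 11, set 1) → L1-HIT  vc=[9]
9: 0xb7 (blk 11, set 1) → L1-HIT  vc=[9]
10: 0xb8 (blk 11, set 1) → L1-HIT  vc=[9]

VC = [9]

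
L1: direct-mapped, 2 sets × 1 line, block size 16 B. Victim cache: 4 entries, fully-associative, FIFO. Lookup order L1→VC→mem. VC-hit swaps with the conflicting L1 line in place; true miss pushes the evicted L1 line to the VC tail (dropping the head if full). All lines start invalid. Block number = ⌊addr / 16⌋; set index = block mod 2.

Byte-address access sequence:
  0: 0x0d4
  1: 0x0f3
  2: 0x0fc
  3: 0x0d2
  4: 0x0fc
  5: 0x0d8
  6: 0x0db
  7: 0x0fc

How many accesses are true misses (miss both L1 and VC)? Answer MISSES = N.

MISSES = 2

  [0] addr=0xd4 blk=13 s=1: MISS | VC []
  [1] addr=0xf3 blk=15 s=1: MISS | VC [13]
  [2] addr=0xfc blk=15 s=1: L1-HIT | VC [13]
  [3] addr=0xd2 blk=13 s=1: VC-HIT | VC [15]
  [4] addr=0xfc blk=15 s=1: VC-HIT | VC [13]
  [5] addr=0xd8 blk=13 s=1: VC-HIT | VC [15]
  [6] addr=0xdb blk=13 s=1: L1-HIT | VC [15]
  [7] addr=0xfc blk=15 s=1: VC-HIT | VC [13]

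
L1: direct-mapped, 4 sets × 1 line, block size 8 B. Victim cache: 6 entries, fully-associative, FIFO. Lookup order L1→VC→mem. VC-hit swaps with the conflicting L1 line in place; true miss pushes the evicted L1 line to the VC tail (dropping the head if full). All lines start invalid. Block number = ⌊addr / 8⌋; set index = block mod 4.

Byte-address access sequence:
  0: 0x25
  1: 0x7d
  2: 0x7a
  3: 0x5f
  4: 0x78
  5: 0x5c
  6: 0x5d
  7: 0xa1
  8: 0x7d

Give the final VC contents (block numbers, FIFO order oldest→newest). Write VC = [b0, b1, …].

VC = [11, 4]

  [0] addr=0x25 blk=4 s=0: MISS | VC []
  [1] addr=0x7d blk=15 s=3: MISS | VC []
  [2] addr=0x7a blk=15 s=3: L1-HIT | VC []
  [3] addr=0x5f blk=11 s=3: MISS | VC [15]
  [4] addr=0x78 blk=15 s=3: VC-HIT | VC [11]
  [5] addr=0x5c blk=11 s=3: VC-HIT | VC [15]
  [6] addr=0x5d blk=11 s=3: L1-HIT | VC [15]
  [7] addr=0xa1 blk=20 s=0: MISS | VC [15, 4]
  [8] addr=0x7d blk=15 s=3: VC-HIT | VC [11, 4]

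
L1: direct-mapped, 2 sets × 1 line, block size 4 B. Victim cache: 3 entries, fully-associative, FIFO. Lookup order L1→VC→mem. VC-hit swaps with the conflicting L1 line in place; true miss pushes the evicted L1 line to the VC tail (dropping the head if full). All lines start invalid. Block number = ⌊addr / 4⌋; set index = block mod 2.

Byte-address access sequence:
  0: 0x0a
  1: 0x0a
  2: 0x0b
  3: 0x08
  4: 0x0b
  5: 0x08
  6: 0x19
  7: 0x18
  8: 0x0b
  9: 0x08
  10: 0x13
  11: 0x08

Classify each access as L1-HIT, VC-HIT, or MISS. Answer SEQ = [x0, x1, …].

SEQ = [MISS, L1-HIT, L1-HIT, L1-HIT, L1-HIT, L1-HIT, MISS, L1-HIT, VC-HIT, L1-HIT, MISS, VC-HIT]

0: 0xa (blk 2, set 0) → MISS  vc=[]
1: 0xa (blk 2, set 0) → L1-HIT  vc=[]
2: 0xb (blk 2, set 0) → L1-HIT  vc=[]
3: 0x8 (blk 2, set 0) → L1-HIT  vc=[]
4: 0xb (blk 2, set 0) → L1-HIT  vc=[]
5: 0x8 (blk 2, set 0) → L1-HIT  vc=[]
6: 0x19 (blk 6, set 0) → MISS  vc=[2]
7: 0x18 (blk 6, set 0) → L1-HIT  vc=[2]
8: 0xb (blk 2, set 0) → VC-HIT  vc=[6]
9: 0x8 (blk 2, set 0) → L1-HIT  vc=[6]
10: 0x13 (blk 4, set 0) → MISS  vc=[6, 2]
11: 0x8 (blk 2, set 0) → VC-HIT  vc=[6, 4]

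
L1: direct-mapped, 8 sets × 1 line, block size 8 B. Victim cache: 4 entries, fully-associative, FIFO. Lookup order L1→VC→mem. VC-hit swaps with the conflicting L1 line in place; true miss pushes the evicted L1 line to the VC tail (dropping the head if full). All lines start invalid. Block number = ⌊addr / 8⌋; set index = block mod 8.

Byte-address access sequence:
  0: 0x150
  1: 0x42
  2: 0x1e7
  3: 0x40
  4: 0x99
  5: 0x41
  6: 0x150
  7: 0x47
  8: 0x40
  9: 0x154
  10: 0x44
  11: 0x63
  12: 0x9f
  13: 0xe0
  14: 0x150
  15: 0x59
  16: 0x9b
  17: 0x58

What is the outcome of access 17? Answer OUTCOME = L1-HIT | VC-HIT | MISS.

0: 0x150 (blk 42, set 2) → MISS  vc=[]
1: 0x42 (blk 8, set 0) → MISS  vc=[]
2: 0x1e7 (blk 60, set 4) → MISS  vc=[]
3: 0x40 (blk 8, set 0) → L1-HIT  vc=[]
4: 0x99 (blk 19, set 3) → MISS  vc=[]
5: 0x41 (blk 8, set 0) → L1-HIT  vc=[]
6: 0x150 (blk 42, set 2) → L1-HIT  vc=[]
7: 0x47 (blk 8, set 0) → L1-HIT  vc=[]
8: 0x40 (blk 8, set 0) → L1-HIT  vc=[]
9: 0x154 (blk 42, set 2) → L1-HIT  vc=[]
10: 0x44 (blk 8, set 0) → L1-HIT  vc=[]
11: 0x63 (blk 12, set 4) → MISS  vc=[60]
12: 0x9f (blk 19, set 3) → L1-HIT  vc=[60]
13: 0xe0 (blk 28, set 4) → MISS  vc=[60, 12]
14: 0x150 (blk 42, set 2) → L1-HIT  vc=[60, 12]
15: 0x59 (blk 11, set 3) → MISS  vc=[60, 12, 19]
16: 0x9b (blk 19, set 3) → VC-HIT  vc=[60, 12, 11]
17: 0x58 (blk 11, set 3) → VC-HIT  vc=[60, 12, 19]

OUTCOME = VC-HIT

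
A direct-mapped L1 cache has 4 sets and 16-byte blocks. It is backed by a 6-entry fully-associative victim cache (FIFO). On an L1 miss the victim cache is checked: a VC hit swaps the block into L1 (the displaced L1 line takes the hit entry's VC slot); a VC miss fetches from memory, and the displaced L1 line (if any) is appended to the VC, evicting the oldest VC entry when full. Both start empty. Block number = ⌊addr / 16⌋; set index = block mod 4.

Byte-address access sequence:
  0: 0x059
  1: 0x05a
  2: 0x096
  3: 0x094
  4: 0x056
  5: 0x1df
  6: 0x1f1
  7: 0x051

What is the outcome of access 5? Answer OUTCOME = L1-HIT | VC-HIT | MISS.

  [0] addr=0x59 blk=5 s=1: MISS | VC []
  [1] addr=0x5a blk=5 s=1: L1-HIT | VC []
  [2] addr=0x96 blk=9 s=1: MISS | VC [5]
  [3] addr=0x94 blk=9 s=1: L1-HIT | VC [5]
  [4] addr=0x56 blk=5 s=1: VC-HIT | VC [9]
  [5] addr=0x1df blk=29 s=1: MISS | VC [9, 5]
  [6] addr=0x1f1 blk=31 s=3: MISS | VC [9, 5]
  [7] addr=0x51 blk=5 s=1: VC-HIT | VC [9, 29]

OUTCOME = MISS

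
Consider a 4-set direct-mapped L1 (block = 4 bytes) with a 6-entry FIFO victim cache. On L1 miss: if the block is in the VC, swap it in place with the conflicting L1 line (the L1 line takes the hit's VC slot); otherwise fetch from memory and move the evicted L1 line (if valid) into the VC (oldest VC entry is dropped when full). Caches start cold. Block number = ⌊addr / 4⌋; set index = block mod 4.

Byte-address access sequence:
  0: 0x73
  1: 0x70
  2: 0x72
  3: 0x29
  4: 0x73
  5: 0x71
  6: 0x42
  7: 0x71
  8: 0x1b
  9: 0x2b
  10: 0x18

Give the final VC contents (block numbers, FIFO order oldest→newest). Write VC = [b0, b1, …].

VC = [16, 10]

0: 0x73 (blk 28, set 0) → MISS  vc=[]
1: 0x70 (blk 28, set 0) → L1-HIT  vc=[]
2: 0x72 (blk 28, set 0) → L1-HIT  vc=[]
3: 0x29 (blk 10, set 2) → MISS  vc=[]
4: 0x73 (blk 28, set 0) → L1-HIT  vc=[]
5: 0x71 (blk 28, set 0) → L1-HIT  vc=[]
6: 0x42 (blk 16, set 0) → MISS  vc=[28]
7: 0x71 (blk 28, set 0) → VC-HIT  vc=[16]
8: 0x1b (blk 6, set 2) → MISS  vc=[16, 10]
9: 0x2b (blk 10, set 2) → VC-HIT  vc=[16, 6]
10: 0x18 (blk 6, set 2) → VC-HIT  vc=[16, 10]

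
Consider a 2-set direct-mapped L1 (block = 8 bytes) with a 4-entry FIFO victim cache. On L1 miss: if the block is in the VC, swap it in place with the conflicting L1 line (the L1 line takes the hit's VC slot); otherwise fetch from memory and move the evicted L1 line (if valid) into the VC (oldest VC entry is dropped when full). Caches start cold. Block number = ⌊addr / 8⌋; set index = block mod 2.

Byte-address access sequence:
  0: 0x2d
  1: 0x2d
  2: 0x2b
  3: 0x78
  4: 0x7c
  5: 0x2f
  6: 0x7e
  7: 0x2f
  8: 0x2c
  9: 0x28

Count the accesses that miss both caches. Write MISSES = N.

  [0] addr=0x2d blk=5 s=1: MISS | VC []
  [1] addr=0x2d blk=5 s=1: L1-HIT | VC []
  [2] addr=0x2b blk=5 s=1: L1-HIT | VC []
  [3] addr=0x78 blk=15 s=1: MISS | VC [5]
  [4] addr=0x7c blk=15 s=1: L1-HIT | VC [5]
  [5] addr=0x2f blk=5 s=1: VC-HIT | VC [15]
  [6] addr=0x7e blk=15 s=1: VC-HIT | VC [5]
  [7] addr=0x2f blk=5 s=1: VC-HIT | VC [15]
  [8] addr=0x2c blk=5 s=1: L1-HIT | VC [15]
  [9] addr=0x28 blk=5 s=1: L1-HIT | VC [15]

MISSES = 2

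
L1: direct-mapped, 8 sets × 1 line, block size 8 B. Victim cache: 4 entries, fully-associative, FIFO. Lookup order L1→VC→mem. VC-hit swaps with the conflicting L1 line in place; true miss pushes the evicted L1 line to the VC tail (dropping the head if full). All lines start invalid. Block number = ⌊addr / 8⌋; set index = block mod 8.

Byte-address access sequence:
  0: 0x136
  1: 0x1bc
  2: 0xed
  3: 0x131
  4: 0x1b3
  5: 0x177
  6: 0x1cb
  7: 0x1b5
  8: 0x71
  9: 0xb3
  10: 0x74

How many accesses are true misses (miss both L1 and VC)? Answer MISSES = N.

MISSES = 8

#0 0x136→b38/s6 MISS; vc=[]
#1 0x1bc→b55/s7 MISS; vc=[]
#2 0xed→b29/s5 MISS; vc=[]
#3 0x131→b38/s6 L1-HIT; vc=[]
#4 0x1b3→b54/s6 MISS; vc=[38]
#5 0x177→b46/s6 MISS; vc=[38,54]
#6 0x1cb→b57/s1 MISS; vc=[38,54]
#7 0x1b5→b54/s6 VC-HIT; vc=[38,46]
#8 0x71→b14/s6 MISS; vc=[38,46,54]
#9 0xb3→b22/s6 MISS; vc=[38,46,54,14]
#10 0x74→b14/s6 VC-HIT; vc=[38,46,54,22]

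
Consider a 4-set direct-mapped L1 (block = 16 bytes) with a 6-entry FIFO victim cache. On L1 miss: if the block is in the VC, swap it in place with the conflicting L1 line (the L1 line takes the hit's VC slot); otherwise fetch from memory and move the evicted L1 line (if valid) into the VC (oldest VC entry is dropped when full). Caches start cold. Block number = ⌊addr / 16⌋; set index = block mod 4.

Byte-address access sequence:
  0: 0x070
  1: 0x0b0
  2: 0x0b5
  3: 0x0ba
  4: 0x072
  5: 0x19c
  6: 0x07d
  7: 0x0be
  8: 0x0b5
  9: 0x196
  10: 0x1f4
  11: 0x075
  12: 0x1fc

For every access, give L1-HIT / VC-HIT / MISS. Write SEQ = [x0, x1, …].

0: 0x70 (blk 7, set 3) → MISS  vc=[]
1: 0xb0 (blk 11, set 3) → MISS  vc=[7]
2: 0xb5 (blk 11, set 3) → L1-HIT  vc=[7]
3: 0xba (blk 11, set 3) → L1-HIT  vc=[7]
4: 0x72 (blk 7, set 3) → VC-HIT  vc=[11]
5: 0x19c (blk 25, set 1) → MISS  vc=[11]
6: 0x7d (blk 7, set 3) → L1-HIT  vc=[11]
7: 0xbe (blk 11, set 3) → VC-HIT  vc=[7]
8: 0xb5 (blk 11, set 3) → L1-HIT  vc=[7]
9: 0x196 (blk 25, set 1) → L1-HIT  vc=[7]
10: 0x1f4 (blk 31, set 3) → MISS  vc=[7, 11]
11: 0x75 (blk 7, set 3) → VC-HIT  vc=[31, 11]
12: 0x1fc (blk 31, set 3) → VC-HIT  vc=[7, 11]

SEQ = [MISS, MISS, L1-HIT, L1-HIT, VC-HIT, MISS, L1-HIT, VC-HIT, L1-HIT, L1-HIT, MISS, VC-HIT, VC-HIT]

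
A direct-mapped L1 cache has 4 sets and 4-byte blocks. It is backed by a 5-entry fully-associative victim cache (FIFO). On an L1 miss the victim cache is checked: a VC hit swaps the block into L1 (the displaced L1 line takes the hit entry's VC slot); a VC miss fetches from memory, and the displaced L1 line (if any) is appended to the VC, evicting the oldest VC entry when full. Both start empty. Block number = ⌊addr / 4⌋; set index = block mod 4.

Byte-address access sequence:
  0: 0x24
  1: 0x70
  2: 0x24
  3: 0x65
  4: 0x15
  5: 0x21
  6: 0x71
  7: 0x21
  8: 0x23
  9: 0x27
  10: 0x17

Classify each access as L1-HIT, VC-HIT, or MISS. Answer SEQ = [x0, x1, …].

SEQ = [MISS, MISS, L1-HIT, MISS, MISS, MISS, VC-HIT, VC-HIT, L1-HIT, VC-HIT, VC-HIT]

#0 0x24→b9/s1 MISS; vc=[]
#1 0x70→b28/s0 MISS; vc=[]
#2 0x24→b9/s1 L1-HIT; vc=[]
#3 0x65→b25/s1 MISS; vc=[9]
#4 0x15→b5/s1 MISS; vc=[9,25]
#5 0x21→b8/s0 MISS; vc=[9,25,28]
#6 0x71→b28/s0 VC-HIT; vc=[9,25,8]
#7 0x21→b8/s0 VC-HIT; vc=[9,25,28]
#8 0x23→b8/s0 L1-HIT; vc=[9,25,28]
#9 0x27→b9/s1 VC-HIT; vc=[5,25,28]
#10 0x17→b5/s1 VC-HIT; vc=[9,25,28]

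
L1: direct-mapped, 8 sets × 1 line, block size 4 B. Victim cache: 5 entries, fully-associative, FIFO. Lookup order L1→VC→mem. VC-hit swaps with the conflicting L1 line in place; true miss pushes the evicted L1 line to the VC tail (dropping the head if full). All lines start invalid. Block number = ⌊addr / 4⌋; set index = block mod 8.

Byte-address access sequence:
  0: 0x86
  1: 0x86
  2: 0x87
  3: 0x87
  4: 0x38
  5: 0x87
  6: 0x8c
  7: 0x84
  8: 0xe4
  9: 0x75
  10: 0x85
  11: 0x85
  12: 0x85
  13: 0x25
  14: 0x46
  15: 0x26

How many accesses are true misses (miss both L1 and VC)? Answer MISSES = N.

MISSES = 7

#0 0x86→b33/s1 MISS; vc=[]
#1 0x86→b33/s1 L1-HIT; vc=[]
#2 0x87→b33/s1 L1-HIT; vc=[]
#3 0x87→b33/s1 L1-HIT; vc=[]
#4 0x38→b14/s6 MISS; vc=[]
#5 0x87→b33/s1 L1-HIT; vc=[]
#6 0x8c→b35/s3 MISS; vc=[]
#7 0x84→b33/s1 L1-HIT; vc=[]
#8 0xe4→b57/s1 MISS; vc=[33]
#9 0x75→b29/s5 MISS; vc=[33]
#10 0x85→b33/s1 VC-HIT; vc=[57]
#11 0x85→b33/s1 L1-HIT; vc=[57]
#12 0x85→b33/s1 L1-HIT; vc=[57]
#13 0x25→b9/s1 MISS; vc=[57,33]
#14 0x46→b17/s1 MISS; vc=[57,33,9]
#15 0x26→b9/s1 VC-HIT; vc=[57,33,17]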